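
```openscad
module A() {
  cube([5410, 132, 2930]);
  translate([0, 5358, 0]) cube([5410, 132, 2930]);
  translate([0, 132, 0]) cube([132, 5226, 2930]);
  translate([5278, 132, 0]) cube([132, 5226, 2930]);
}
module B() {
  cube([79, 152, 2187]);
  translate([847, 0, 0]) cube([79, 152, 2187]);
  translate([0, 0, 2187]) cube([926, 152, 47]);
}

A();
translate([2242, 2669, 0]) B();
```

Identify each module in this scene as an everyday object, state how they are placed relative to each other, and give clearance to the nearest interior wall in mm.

A is a house frame. B is a door frame. The door frame sits inside the house frame, centred. The clearance to the nearest interior wall is 2110 mm.

Clearances: x = 2110, y = 2537; minimum 2110 mm.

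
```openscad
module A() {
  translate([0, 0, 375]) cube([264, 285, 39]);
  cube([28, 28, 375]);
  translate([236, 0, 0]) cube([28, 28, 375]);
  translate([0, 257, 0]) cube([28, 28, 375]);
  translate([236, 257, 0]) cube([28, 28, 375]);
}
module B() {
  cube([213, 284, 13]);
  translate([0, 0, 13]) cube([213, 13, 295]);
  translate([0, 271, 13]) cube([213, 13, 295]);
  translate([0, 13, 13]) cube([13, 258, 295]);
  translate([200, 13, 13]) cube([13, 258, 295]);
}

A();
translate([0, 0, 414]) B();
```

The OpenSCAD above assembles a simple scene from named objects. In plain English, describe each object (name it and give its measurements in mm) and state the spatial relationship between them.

A is a four-legged stool. The seat is a 264×285×39 mm slab whose top surface is at z = 414 mm; four square legs, each 28×28 mm in cross-section, run from the floor (z = 0) to the underside of the seat, each flush with a corner of the seat.

B is an open storage box with external size 213×284×308 mm and wall thickness 13 mm (the base is also 13 mm thick). The base covers the whole footprint; the four walls stand on the base, with the y-facing walls full-width and the x-facing walls fitting between their inner faces.

The open box is on top of the stool.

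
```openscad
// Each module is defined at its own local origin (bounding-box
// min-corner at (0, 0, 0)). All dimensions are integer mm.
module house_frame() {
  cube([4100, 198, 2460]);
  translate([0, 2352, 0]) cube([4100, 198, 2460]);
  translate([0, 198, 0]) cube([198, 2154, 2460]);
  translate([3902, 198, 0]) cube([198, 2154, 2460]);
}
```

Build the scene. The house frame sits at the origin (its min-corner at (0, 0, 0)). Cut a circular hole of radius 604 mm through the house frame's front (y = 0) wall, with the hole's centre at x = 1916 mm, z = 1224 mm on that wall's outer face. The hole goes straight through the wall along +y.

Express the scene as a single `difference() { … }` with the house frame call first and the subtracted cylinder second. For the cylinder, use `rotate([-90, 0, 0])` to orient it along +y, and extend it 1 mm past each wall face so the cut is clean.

difference() {
  house_frame();
  translate([1916, -1, 1224]) rotate([-90, 0, 0]) cylinder(h = 200, r = 604);
}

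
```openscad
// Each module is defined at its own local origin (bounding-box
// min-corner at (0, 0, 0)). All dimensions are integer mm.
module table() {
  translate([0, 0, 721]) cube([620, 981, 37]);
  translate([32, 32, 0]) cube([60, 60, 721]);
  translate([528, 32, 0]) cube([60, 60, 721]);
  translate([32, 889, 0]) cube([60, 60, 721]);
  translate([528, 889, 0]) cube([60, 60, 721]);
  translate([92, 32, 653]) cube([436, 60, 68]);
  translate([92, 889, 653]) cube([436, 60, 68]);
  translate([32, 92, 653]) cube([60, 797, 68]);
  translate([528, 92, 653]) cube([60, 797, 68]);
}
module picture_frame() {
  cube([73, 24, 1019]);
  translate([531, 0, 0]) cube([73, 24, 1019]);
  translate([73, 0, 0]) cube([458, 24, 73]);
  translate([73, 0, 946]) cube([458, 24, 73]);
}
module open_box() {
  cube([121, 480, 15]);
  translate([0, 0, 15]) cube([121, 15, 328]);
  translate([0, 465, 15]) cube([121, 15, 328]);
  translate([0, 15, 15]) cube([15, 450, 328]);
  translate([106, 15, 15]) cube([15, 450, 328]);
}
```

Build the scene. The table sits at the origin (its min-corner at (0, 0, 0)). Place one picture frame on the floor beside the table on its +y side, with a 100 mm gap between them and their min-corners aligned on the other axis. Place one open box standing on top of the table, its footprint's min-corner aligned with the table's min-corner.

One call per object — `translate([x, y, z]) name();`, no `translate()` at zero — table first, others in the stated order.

table();
translate([0, 1081, 0]) picture_frame();
translate([0, 0, 758]) open_box();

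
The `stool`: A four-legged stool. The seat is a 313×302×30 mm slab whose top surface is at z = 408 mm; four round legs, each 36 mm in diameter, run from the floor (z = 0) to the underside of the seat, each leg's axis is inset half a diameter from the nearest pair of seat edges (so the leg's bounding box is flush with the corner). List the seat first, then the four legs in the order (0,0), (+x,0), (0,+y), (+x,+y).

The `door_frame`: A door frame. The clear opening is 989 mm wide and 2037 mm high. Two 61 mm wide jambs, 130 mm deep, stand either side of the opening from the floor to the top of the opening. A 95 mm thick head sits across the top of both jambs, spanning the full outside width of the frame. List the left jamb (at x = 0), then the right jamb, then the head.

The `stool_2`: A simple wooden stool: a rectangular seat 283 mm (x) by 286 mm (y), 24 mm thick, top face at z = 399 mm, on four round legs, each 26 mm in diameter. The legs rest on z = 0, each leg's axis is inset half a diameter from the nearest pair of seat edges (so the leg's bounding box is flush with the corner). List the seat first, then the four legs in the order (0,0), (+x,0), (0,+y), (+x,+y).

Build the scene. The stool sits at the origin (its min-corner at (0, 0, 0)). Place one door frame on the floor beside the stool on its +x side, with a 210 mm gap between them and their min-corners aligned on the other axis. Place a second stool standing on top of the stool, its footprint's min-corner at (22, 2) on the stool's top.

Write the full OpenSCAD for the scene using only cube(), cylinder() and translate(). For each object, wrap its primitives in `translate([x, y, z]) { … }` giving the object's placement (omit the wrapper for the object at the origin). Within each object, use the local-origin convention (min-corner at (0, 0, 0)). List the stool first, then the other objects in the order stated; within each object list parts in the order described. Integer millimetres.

translate([0, 0, 378]) cube([313, 302, 30]);
translate([18, 18, 0]) cylinder(h = 378, r = 18);
translate([295, 18, 0]) cylinder(h = 378, r = 18);
translate([18, 284, 0]) cylinder(h = 378, r = 18);
translate([295, 284, 0]) cylinder(h = 378, r = 18);
translate([523, 0, 0]) {
  cube([61, 130, 2037]);
  translate([1050, 0, 0]) cube([61, 130, 2037]);
  translate([0, 0, 2037]) cube([1111, 130, 95]);
}
translate([22, 2, 408]) {
  translate([0, 0, 375]) cube([283, 286, 24]);
  translate([13, 13, 0]) cylinder(h = 375, r = 13);
  translate([270, 13, 0]) cylinder(h = 375, r = 13);
  translate([13, 273, 0]) cylinder(h = 375, r = 13);
  translate([270, 273, 0]) cylinder(h = 375, r = 13);
}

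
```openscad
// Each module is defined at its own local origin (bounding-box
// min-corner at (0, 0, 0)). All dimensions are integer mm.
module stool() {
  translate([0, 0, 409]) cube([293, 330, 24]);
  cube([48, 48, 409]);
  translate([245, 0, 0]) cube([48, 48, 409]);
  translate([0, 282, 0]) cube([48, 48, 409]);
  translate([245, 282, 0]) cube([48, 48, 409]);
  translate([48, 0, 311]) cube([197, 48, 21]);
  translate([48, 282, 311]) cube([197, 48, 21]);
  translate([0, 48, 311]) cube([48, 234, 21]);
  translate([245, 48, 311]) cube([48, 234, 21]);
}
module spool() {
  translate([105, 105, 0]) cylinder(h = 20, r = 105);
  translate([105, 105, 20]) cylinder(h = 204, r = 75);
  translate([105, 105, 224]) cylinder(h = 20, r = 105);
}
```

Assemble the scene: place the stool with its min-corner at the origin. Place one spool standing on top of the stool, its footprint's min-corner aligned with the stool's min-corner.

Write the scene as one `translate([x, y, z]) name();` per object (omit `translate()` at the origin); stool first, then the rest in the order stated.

stool();
translate([0, 0, 433]) spool();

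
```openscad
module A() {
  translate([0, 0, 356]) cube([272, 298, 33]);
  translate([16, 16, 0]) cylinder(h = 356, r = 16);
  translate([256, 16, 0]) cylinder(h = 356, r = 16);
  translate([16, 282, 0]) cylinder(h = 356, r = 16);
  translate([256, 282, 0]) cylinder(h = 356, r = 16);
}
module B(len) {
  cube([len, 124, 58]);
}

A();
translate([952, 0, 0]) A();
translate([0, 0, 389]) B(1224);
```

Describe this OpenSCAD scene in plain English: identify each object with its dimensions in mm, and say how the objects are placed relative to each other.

A is a four-legged stool. The seat is a 272×298×33 mm slab whose top surface is at z = 389 mm; four round legs, each 32 mm in diameter, run from the floor (z = 0) to the underside of the seat, each leg's axis is inset half a diameter from the nearest pair of seat edges (so the leg's bounding box is flush with the corner).

B is a rectangular beam 1224 mm long (x), 124 mm deep (y), 58 mm thick (z).

The beam spans the tops of two stools placed 680 mm apart, resting at z = 389 mm.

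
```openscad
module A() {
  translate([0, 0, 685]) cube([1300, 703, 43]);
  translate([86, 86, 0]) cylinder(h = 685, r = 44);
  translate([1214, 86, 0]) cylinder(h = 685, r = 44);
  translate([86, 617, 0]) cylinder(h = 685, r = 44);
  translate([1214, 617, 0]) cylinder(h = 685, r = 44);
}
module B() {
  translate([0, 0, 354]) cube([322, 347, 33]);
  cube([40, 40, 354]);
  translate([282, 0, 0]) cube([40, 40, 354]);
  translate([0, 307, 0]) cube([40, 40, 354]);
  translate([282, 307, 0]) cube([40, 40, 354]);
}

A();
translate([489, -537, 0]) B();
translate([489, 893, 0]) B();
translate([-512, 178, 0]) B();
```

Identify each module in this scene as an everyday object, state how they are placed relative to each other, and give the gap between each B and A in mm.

Each stool's nearest face is 190 mm from the table's bounding box.

A is a table. B is a stool. Three stools sit around the table at the −y, +y, −x sides. The gap between each stool and the table is 190 mm.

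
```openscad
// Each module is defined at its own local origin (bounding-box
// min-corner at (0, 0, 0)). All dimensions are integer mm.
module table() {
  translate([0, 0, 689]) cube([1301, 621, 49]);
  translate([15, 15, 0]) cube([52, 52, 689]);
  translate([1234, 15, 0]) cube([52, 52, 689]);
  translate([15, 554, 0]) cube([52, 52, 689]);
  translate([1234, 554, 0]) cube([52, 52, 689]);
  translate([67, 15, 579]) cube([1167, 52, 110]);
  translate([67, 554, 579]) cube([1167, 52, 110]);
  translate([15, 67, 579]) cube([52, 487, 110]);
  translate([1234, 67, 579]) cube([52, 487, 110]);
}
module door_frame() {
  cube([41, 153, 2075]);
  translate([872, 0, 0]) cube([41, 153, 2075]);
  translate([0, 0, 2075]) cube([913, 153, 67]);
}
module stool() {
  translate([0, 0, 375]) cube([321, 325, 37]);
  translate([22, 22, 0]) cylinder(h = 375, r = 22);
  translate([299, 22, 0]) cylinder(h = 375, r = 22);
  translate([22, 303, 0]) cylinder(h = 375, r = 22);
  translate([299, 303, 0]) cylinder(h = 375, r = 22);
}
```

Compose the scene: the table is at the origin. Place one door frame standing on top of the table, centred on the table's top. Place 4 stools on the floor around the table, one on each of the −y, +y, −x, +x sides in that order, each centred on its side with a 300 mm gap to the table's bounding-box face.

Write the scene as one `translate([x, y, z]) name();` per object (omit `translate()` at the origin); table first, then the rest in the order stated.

table();
translate([194, 234, 738]) door_frame();
translate([490, -625, 0]) stool();
translate([490, 921, 0]) stool();
translate([-621, 148, 0]) stool();
translate([1601, 148, 0]) stool();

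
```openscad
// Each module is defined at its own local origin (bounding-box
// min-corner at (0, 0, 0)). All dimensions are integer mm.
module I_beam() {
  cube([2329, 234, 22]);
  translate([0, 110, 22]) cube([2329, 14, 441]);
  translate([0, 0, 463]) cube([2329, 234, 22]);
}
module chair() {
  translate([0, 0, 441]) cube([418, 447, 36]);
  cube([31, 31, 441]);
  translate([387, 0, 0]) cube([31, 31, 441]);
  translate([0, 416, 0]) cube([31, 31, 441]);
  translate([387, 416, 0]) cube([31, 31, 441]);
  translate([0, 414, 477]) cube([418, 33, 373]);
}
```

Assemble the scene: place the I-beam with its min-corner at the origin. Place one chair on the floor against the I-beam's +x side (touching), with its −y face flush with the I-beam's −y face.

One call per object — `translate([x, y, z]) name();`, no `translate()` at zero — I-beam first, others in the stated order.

I_beam();
translate([2329, 0, 0]) chair();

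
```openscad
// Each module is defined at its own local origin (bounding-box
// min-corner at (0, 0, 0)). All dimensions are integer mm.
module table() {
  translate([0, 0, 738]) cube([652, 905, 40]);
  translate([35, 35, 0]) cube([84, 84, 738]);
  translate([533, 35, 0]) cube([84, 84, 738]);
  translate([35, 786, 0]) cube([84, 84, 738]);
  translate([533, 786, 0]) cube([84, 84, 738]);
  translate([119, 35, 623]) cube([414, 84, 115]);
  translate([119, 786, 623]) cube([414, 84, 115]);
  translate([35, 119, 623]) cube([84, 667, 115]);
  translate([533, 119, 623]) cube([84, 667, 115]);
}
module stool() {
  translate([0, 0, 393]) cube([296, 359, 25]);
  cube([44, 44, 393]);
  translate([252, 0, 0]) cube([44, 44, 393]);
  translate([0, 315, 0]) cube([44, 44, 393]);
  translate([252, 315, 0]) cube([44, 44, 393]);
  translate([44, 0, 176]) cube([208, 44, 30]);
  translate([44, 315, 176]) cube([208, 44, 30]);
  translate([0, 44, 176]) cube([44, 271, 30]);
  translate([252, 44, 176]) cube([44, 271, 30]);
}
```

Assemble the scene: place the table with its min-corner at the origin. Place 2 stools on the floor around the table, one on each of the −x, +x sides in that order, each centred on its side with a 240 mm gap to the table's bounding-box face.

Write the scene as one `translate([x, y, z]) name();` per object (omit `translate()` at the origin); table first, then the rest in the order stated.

table();
translate([-536, 273, 0]) stool();
translate([892, 273, 0]) stool();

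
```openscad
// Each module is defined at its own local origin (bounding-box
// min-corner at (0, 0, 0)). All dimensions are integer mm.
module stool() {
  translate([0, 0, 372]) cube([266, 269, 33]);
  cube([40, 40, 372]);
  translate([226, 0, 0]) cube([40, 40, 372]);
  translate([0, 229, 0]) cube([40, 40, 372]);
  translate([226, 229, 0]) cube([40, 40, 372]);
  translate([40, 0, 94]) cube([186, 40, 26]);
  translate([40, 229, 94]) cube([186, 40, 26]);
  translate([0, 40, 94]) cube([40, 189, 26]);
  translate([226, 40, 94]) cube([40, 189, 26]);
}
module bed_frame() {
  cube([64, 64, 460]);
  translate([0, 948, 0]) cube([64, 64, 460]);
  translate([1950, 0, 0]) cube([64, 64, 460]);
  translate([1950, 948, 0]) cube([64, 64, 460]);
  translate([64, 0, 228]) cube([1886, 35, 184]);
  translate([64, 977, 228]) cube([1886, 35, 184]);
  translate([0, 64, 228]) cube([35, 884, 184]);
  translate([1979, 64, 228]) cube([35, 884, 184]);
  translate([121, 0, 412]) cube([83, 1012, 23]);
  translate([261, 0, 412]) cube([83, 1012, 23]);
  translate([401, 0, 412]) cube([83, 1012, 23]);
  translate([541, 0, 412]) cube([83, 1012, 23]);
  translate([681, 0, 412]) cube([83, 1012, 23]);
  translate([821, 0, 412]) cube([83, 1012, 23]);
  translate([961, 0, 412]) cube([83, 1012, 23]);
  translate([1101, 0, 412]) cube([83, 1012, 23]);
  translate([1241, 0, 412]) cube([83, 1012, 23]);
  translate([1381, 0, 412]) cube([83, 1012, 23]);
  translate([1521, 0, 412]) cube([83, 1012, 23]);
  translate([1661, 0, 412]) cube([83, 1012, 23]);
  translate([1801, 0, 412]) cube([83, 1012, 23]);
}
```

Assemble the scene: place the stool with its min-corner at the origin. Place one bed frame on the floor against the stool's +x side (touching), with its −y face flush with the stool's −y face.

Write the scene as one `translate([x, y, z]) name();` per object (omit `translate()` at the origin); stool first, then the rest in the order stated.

stool();
translate([266, 0, 0]) bed_frame();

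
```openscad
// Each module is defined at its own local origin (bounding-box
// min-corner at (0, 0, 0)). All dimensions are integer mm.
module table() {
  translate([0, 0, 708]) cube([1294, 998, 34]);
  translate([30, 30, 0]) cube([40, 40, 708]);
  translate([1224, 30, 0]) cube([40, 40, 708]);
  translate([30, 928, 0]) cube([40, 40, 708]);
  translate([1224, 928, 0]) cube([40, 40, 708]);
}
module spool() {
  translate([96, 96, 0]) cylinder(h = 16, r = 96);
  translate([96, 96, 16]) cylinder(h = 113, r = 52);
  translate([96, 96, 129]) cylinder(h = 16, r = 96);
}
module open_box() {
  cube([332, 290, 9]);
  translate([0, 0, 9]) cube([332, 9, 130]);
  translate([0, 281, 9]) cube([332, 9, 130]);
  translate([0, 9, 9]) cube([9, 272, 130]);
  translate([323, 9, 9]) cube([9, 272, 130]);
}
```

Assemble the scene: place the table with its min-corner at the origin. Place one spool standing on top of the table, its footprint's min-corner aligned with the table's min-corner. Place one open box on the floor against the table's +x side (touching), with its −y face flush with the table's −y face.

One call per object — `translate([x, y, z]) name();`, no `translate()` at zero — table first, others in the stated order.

table();
translate([0, 0, 742]) spool();
translate([1294, 0, 0]) open_box();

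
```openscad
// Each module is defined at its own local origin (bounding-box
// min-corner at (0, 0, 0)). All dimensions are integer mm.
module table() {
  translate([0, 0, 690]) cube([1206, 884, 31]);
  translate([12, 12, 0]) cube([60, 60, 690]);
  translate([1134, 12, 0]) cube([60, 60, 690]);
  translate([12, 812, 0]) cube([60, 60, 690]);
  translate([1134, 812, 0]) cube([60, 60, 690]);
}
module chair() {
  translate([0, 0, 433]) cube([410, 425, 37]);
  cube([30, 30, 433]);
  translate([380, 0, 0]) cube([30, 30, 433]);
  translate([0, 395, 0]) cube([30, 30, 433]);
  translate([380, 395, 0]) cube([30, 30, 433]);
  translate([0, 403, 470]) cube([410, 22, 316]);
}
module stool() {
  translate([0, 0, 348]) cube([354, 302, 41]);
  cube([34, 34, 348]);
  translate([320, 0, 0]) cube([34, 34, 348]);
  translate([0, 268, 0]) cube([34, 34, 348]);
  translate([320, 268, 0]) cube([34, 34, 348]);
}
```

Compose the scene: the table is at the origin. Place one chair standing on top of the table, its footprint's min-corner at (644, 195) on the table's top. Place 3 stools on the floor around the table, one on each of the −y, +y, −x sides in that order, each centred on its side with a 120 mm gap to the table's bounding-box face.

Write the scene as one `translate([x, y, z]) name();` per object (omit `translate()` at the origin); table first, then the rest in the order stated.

table();
translate([644, 195, 721]) chair();
translate([426, -422, 0]) stool();
translate([426, 1004, 0]) stool();
translate([-474, 291, 0]) stool();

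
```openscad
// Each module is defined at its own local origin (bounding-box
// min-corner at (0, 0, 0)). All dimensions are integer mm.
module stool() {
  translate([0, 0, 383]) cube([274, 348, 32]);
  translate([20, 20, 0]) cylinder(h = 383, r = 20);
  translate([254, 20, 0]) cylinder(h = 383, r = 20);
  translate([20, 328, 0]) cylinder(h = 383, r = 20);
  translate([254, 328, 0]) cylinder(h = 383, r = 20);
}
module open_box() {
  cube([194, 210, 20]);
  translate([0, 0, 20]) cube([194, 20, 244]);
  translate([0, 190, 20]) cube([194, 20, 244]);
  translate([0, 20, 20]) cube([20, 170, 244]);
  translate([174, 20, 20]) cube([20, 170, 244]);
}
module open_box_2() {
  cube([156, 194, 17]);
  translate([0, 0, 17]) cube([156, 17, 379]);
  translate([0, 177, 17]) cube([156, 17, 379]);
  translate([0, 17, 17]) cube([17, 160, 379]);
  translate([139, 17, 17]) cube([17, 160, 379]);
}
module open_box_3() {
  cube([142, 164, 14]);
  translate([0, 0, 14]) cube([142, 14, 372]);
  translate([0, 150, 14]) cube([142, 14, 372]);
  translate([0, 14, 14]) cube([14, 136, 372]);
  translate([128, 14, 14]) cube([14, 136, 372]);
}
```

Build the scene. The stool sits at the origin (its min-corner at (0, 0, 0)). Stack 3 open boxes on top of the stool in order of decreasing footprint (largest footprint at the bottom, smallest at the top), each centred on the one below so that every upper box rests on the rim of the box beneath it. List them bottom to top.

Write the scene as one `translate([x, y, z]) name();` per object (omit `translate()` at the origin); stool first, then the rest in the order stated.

stool();
translate([40, 69, 415]) open_box();
translate([59, 77, 679]) open_box_2();
translate([66, 92, 1075]) open_box_3();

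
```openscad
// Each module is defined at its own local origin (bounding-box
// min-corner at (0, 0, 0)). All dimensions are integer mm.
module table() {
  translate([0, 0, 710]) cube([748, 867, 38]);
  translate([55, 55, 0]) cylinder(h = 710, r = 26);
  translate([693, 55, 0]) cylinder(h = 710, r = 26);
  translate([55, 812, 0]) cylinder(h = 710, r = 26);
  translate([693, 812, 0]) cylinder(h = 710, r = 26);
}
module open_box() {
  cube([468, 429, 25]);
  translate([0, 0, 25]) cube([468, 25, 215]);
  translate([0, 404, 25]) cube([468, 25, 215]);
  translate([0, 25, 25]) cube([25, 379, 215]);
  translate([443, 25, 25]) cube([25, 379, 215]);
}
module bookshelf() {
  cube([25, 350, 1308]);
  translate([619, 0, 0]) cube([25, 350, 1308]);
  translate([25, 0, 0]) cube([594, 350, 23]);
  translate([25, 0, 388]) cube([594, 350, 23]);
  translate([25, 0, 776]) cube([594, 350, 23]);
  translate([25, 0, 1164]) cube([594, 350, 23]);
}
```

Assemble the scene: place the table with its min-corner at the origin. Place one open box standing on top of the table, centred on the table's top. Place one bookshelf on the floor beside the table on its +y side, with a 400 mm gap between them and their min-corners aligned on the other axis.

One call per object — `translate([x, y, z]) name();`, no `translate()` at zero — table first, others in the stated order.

table();
translate([140, 219, 748]) open_box();
translate([0, 1267, 0]) bookshelf();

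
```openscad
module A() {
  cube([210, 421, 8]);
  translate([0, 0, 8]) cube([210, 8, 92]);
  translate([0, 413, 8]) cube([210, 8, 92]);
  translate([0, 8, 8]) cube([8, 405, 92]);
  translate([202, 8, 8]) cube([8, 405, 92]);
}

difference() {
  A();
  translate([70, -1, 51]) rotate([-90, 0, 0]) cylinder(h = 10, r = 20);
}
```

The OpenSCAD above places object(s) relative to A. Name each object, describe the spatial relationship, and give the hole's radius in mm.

A is an open box. The open box has a circular hole through its front wall. The hole's radius is 20 mm.

The subtracted cylinder has r = 20 mm.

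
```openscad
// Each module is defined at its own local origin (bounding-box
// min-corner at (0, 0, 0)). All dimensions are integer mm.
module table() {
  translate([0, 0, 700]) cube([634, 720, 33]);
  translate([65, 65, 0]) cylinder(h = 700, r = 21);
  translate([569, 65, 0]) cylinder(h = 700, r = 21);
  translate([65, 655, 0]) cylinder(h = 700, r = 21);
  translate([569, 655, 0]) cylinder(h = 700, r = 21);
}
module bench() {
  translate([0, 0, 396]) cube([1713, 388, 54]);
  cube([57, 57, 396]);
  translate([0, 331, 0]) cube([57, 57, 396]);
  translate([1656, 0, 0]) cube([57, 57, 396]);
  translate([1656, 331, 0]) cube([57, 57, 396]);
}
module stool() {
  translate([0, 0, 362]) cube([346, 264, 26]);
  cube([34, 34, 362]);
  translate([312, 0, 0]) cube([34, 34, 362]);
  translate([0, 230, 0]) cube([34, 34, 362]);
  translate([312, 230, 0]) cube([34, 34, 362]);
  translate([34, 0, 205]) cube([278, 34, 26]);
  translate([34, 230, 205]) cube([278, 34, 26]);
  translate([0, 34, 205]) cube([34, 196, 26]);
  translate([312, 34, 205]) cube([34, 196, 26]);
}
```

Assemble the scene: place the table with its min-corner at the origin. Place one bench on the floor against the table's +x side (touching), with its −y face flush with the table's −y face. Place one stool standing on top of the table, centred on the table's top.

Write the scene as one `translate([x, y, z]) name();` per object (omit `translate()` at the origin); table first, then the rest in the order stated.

table();
translate([634, 0, 0]) bench();
translate([144, 228, 733]) stool();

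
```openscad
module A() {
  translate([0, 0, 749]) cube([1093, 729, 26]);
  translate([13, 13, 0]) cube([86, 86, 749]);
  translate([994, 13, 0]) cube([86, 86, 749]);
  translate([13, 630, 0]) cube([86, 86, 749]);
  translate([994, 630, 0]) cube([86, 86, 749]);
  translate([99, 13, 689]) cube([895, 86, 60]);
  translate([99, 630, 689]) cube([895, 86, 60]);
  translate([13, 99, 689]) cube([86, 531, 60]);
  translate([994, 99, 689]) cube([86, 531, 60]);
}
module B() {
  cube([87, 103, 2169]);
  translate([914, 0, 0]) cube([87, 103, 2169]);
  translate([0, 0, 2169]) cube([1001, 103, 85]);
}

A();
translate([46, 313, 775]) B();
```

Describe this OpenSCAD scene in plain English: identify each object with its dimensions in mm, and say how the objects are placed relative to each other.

A is a table with a 1093×729 mm rectangular top, 26 mm thick, top surface at z = 775 mm, supported by four 86×86 mm square legs, each inset 13 mm from the nearest pair of top edges, running from the floor. Four apron rails, 86 mm thick and 60 mm tall, run between adjacent legs with their top edges flush with the underside of the top and their outer faces flush with the legs' outer faces.

B is a rectangular door frame: two vertical jambs of 87×103 mm section, 2169 mm tall, with a clear opening 827 mm wide between their inner faces. A header 85 mm tall and 103 mm deep lies on top of the jambs and spans the full outside width.

The door frame is on top of the table, centred.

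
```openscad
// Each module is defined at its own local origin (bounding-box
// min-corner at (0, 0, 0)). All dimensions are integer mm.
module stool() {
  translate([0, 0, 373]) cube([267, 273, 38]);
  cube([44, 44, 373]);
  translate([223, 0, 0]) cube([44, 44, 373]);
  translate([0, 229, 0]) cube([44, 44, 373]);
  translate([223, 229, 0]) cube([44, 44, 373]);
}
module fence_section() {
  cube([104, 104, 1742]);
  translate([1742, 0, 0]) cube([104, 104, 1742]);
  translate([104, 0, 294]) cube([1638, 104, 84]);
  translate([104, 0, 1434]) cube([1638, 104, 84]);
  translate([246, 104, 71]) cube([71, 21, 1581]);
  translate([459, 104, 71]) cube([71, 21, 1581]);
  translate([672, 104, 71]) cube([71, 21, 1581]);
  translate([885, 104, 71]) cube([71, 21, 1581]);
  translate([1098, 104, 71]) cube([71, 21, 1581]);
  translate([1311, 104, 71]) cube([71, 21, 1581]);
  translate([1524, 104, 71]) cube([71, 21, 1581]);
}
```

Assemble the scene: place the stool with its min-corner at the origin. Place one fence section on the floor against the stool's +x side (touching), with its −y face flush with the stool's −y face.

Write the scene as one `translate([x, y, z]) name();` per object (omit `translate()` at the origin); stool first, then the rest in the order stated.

stool();
translate([267, 0, 0]) fence_section();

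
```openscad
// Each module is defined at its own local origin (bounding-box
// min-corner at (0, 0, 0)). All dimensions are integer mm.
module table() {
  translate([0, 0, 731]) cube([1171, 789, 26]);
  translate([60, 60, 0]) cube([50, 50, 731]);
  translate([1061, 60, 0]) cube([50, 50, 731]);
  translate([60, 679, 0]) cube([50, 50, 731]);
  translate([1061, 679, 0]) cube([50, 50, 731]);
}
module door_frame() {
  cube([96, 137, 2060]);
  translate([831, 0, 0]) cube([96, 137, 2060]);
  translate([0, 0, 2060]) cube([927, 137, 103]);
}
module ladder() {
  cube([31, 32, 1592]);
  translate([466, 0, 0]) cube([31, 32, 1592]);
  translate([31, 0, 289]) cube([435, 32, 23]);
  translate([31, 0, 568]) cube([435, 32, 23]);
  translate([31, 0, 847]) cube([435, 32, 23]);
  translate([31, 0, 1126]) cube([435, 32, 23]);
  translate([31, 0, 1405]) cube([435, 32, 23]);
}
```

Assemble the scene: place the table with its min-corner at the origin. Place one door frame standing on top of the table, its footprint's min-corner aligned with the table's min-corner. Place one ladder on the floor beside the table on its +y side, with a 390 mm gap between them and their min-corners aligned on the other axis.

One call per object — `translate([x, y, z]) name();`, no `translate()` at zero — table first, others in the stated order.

table();
translate([0, 0, 757]) door_frame();
translate([0, 1179, 0]) ladder();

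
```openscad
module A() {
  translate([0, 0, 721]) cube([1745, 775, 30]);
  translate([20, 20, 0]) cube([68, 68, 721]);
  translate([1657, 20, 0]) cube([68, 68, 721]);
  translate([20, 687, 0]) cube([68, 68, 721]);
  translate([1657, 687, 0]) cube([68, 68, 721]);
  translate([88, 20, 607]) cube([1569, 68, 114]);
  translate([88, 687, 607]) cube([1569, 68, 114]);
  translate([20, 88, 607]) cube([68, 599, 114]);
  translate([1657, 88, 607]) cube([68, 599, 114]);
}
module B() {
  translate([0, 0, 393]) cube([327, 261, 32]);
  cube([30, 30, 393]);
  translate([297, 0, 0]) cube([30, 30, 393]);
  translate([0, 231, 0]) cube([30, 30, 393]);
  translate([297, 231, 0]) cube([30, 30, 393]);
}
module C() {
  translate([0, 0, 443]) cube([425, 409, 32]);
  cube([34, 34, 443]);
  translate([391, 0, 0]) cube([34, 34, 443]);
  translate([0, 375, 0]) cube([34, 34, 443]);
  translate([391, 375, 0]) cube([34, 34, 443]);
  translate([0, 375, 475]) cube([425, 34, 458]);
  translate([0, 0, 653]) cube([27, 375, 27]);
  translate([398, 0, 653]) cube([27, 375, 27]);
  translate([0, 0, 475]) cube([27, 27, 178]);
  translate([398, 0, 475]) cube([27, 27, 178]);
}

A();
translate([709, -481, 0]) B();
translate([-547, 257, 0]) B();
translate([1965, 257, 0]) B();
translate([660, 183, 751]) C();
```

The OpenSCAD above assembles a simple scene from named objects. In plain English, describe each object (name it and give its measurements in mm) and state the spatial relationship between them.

A is a rectangular dining table. The top is 1745×775×30 mm with its upper surface at z = 751 mm. It stands on four 68×68 mm square legs, each inset 20 mm from the nearest pair of top edges, running from the floor to the underside of the top. Four apron rails, 68 mm thick and 114 mm tall, run between adjacent legs with their top edges flush with the underside of the top and their outer faces flush with the legs' outer faces.

B is a simple wooden stool: a rectangular seat 327 mm (x) by 261 mm (y), 32 mm thick, top face at z = 425 mm, on four square legs, each 30×30 mm in cross-section. The legs rest on z = 0, each flush with a corner of the seat.

C is a chair: 425×409 mm seat, 32 mm thick, top at z = 475 mm, on four 34 mm square corner legs flush with the seat edges. A 34 mm thick backrest slab spans the full seat width, extending 458 mm above the seat top, its back face flush with the seat's +y edge. Two armrests of 27×27 mm section run along each side from the seat's front edge to the front of the backrest, top faces 205 mm above the seat top and outer faces flush with the seat's x-edges; a 27×27 mm post under the front of each armrest stands on the seat at the front corner.

Three stools sit around the table at the −y, −x, +x sides. The chair is on top of the table, centred.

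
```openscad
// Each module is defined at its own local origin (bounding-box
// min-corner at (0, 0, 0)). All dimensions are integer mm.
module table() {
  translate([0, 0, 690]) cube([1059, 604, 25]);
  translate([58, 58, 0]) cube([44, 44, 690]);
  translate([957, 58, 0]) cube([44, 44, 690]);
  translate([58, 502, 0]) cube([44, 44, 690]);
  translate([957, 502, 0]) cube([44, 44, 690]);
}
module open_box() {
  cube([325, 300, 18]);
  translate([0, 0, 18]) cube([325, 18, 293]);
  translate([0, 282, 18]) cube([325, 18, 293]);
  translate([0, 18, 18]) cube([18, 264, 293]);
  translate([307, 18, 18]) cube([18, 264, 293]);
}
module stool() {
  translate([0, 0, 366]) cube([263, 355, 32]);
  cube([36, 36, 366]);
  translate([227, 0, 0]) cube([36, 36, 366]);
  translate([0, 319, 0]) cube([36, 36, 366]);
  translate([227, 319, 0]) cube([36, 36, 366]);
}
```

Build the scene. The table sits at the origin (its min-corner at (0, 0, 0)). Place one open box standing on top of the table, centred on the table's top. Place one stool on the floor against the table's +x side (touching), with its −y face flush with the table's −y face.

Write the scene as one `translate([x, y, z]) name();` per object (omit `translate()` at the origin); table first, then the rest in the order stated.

table();
translate([367, 152, 715]) open_box();
translate([1059, 0, 0]) stool();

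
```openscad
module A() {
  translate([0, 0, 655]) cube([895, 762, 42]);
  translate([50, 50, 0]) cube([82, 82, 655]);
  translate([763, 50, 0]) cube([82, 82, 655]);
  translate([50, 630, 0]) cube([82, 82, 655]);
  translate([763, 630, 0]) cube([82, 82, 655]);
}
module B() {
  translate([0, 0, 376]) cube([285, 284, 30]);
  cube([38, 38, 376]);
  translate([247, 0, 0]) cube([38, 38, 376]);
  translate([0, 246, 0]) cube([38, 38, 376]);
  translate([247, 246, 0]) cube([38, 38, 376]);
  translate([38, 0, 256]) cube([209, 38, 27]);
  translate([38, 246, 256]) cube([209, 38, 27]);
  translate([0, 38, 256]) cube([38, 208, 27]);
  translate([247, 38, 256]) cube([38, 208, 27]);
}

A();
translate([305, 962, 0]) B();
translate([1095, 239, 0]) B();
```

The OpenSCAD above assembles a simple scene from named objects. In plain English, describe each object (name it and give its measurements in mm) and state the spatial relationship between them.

A is a table: top 895 mm (x) × 762 mm (y), 42 mm thick, upper face at z = 697 mm, on four 82×82 mm square legs, each inset 50 mm from the nearest pair of top edges, running from z = 0 to the bottom of the top.

B is a simple wooden stool: a rectangular seat 285 mm (x) by 284 mm (y), 30 mm thick, top face at z = 406 mm, on four square legs, each 38×38 mm in cross-section. The legs rest on z = 0, each flush with a corner of the seat. Four stretchers, 38 mm wide and 27 mm tall, connect adjacent legs with their undersides at z = 256 mm, each running between the inner faces of the legs it joins and aligned with the legs' outer faces on the other axis.

Two stools sit around the table at the +y, +x sides.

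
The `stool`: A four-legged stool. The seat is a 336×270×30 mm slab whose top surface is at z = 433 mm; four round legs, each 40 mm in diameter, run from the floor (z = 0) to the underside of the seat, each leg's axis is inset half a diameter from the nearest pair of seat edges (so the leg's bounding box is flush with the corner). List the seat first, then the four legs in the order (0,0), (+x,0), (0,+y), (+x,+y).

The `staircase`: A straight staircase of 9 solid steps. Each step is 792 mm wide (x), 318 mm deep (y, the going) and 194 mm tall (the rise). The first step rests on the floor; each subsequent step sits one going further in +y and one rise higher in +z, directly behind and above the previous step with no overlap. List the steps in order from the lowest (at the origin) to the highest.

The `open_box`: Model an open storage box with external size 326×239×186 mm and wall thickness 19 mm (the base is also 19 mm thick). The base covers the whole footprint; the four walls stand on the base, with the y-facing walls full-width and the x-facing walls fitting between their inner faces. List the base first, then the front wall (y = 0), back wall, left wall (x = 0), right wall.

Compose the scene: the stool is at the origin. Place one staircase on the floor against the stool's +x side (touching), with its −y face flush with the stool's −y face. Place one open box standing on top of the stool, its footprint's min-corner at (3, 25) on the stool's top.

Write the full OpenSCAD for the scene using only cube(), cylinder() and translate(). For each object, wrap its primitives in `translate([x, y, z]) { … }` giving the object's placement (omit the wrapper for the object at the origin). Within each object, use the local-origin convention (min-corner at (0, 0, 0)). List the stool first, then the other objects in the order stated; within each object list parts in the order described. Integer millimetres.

translate([0, 0, 403]) cube([336, 270, 30]);
translate([20, 20, 0]) cylinder(h = 403, r = 20);
translate([316, 20, 0]) cylinder(h = 403, r = 20);
translate([20, 250, 0]) cylinder(h = 403, r = 20);
translate([316, 250, 0]) cylinder(h = 403, r = 20);
translate([336, 0, 0]) {
  cube([792, 318, 194]);
  translate([0, 318, 194]) cube([792, 318, 194]);
  translate([0, 636, 388]) cube([792, 318, 194]);
  translate([0, 954, 582]) cube([792, 318, 194]);
  translate([0, 1272, 776]) cube([792, 318, 194]);
  translate([0, 1590, 970]) cube([792, 318, 194]);
  translate([0, 1908, 1164]) cube([792, 318, 194]);
  translate([0, 2226, 1358]) cube([792, 318, 194]);
  translate([0, 2544, 1552]) cube([792, 318, 194]);
}
translate([3, 25, 433]) {
  cube([326, 239, 19]);
  translate([0, 0, 19]) cube([326, 19, 167]);
  translate([0, 220, 19]) cube([326, 19, 167]);
  translate([0, 19, 19]) cube([19, 201, 167]);
  translate([307, 19, 19]) cube([19, 201, 167]);
}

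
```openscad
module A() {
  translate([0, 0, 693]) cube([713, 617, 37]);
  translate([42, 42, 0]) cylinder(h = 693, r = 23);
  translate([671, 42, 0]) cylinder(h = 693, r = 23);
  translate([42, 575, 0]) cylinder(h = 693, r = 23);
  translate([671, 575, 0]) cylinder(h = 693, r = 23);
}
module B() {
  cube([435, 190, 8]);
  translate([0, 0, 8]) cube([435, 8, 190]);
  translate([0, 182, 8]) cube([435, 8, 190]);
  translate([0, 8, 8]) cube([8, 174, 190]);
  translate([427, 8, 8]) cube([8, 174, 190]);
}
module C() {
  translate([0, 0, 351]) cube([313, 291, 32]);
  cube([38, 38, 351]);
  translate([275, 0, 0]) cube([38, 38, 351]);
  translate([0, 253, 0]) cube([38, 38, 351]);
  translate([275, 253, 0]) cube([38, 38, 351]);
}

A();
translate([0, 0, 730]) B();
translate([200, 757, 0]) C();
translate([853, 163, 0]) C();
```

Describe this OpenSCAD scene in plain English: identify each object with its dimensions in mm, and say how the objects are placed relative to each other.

A is a rectangular dining table. The top is 713×617×37 mm with its upper surface at z = 730 mm. It stands on four round legs of 46 mm diameter, each leg's bounding box inset 19 mm from the nearest pair of top edges, running from the floor to the underside of the top.

B is an open-topped rectangular box: outside dimensions 435×190×198 mm, with a uniform wall and base thickness of 8 mm. The base is a full 435×190 slab on the floor; four walls sit on top of the base. The front and back walls (the −y and +y sides) span the full width; the two side walls fit between them.

C is a four-legged stool. The seat is a 313×291×32 mm slab whose top surface is at z = 383 mm; four square legs, each 38×38 mm in cross-section, run from the floor (z = 0) to the underside of the seat, each flush with a corner of the seat.

The open box is on top of the table. Two stools sit around the table at the +y, +x sides.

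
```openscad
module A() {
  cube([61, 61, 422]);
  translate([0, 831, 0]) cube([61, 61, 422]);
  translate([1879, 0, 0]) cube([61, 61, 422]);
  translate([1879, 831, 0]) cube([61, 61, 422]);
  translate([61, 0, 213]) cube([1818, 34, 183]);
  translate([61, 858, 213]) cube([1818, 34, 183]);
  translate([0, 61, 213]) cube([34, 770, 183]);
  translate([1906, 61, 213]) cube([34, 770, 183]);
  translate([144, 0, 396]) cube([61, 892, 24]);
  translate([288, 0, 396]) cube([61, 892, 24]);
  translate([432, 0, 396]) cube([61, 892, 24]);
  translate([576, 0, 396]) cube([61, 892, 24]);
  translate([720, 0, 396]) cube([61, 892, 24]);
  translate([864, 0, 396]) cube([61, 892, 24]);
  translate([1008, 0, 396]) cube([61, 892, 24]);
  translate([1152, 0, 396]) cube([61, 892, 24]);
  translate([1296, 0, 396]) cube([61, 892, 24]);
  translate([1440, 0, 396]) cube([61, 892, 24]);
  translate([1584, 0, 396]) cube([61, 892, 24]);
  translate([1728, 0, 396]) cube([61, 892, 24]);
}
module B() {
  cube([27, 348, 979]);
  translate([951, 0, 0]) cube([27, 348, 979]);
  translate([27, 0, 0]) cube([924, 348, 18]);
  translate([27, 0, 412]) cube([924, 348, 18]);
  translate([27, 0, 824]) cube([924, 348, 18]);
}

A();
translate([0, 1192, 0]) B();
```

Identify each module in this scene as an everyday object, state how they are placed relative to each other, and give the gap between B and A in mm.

A is a bed frame. B is a bookshelf. The bookshelf is on the floor beside the bed frame on its +y side. The gap between the bookshelf and the bed frame is 300 mm.

The bookshelf's nearest face is 300 mm from the bed frame's +y face.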